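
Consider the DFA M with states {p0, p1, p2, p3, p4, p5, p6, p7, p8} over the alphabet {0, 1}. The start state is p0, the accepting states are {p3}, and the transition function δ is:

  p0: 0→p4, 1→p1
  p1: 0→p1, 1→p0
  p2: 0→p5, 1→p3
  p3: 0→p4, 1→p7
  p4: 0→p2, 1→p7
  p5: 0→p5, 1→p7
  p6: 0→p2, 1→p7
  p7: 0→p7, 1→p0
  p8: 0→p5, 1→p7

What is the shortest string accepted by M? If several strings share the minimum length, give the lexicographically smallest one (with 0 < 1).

A breadth-first search from p0 reaches an accepting state first via the path p0 → p4 → p2 → p3 on input 001.
No string of length < 3 is accepted (BFS exhausts all shorter strings without reaching an accepting state), and 001 is the lexicographically least accepting string of length 3.

001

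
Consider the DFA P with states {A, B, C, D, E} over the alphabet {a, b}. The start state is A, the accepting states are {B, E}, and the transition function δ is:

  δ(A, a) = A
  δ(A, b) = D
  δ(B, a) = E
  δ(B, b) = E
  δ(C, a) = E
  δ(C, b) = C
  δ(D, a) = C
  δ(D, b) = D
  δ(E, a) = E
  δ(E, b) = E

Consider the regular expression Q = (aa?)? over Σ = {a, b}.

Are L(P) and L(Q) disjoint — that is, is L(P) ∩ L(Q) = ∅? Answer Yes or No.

Converting the expression Q to a DFA (subset construction, then merging equivalent states) gives the minimal DFA with states {q0, q1, q2, q3}, start state q0, accepting states {q0, q1, q3} and transitions q0: a→q1, b→q2; q1: a→q3, b→q2; q2: a→q2, b→q2; q3: a→q2, b→q2.
Exploring the product automaton P × Q from the start pair (A, q0), following both machines on each input symbol, reaches 7 state pairs: (A, q0), (A, q1), (D, q2), (A, q3), (C, q2), (A, q2), (E, q2).
P accepts in {B, E} and Q accepts in {q0, q1, q3}; no reachable pair has both components accepting, so no string drives both machines to acceptance simultaneously and L(P) ∩ L(Q) = ∅.
So no string is accepted by both, and the intersection is empty.

Yes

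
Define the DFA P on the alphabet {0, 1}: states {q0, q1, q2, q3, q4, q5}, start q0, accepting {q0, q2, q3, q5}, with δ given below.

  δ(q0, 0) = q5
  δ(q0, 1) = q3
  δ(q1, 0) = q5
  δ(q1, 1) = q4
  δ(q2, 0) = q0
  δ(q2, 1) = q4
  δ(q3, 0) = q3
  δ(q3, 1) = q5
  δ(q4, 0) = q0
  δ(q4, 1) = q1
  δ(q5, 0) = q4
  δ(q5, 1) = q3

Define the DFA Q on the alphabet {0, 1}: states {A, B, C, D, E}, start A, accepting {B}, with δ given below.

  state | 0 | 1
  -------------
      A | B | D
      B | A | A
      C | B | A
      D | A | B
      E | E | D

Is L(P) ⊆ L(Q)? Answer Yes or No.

No

The empty string ε is in L(P) but not in L(Q).
So L(P) ⊄ L(Q).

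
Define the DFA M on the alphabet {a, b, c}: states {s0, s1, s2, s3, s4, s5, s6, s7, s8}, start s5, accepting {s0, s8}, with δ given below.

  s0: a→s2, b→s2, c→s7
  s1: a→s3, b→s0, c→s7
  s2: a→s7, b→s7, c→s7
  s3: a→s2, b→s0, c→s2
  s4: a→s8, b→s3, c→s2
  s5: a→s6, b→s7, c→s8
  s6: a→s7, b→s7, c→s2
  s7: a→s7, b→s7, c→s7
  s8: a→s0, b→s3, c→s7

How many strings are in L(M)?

The useful subgraph on states {s0, s3, s5, s8} is acyclic, so L(M) is finite; the longest accepting path visits 4 useful states, giving maximum string length 3.
Counting accepting paths from s5 by length: 1 of length 1, 1 of length 2, 1 of length 3. Total 3.

3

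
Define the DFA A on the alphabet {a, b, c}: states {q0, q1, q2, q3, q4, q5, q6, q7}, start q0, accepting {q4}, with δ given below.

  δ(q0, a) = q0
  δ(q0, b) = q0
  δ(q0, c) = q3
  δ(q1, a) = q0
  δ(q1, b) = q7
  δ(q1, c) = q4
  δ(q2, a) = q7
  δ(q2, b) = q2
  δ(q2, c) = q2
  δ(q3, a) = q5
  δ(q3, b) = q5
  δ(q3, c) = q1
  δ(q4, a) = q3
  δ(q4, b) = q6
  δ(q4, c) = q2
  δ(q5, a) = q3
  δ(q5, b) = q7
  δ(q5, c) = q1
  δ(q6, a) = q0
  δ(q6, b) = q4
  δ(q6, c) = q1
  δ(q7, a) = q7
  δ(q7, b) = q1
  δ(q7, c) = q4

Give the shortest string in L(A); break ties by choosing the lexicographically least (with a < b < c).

ccc

A breadth-first search from q0 reaches an accepting state first via the path q0 → q3 → q1 → q4 on input ccc.
No string of length < 3 is accepted (BFS exhausts all shorter strings without reaching an accepting state), and ccc is the lexicographically least accepting string of length 3.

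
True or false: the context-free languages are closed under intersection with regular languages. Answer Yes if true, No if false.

Yes

Run a PDA for the context-free language and a DFA for the regular one in parallel (product of finite controls, the PDA's stack unchanged, the DFA advancing only on input moves); the product PDA accepts exactly the intersection. (Intersection of two CFLs, by contrast, can fail to be context-free.)
So the context-free languages are closed under intersection with a regular language.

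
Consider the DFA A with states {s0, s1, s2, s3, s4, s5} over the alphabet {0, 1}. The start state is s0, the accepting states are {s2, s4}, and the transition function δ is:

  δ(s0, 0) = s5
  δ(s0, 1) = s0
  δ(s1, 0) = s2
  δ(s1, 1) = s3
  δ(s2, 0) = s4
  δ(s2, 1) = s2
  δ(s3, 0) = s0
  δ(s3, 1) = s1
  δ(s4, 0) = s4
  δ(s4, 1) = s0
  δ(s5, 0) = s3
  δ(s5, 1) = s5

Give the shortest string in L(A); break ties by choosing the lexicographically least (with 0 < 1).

0010

A breadth-first search from s0 reaches an accepting state first via the path s0 → s5 → s3 → s1 → s2 on input 0010.
No string of length < 4 is accepted (BFS exhausts all shorter strings without reaching an accepting state), and 0010 is the lexicographically least accepting string of length 4.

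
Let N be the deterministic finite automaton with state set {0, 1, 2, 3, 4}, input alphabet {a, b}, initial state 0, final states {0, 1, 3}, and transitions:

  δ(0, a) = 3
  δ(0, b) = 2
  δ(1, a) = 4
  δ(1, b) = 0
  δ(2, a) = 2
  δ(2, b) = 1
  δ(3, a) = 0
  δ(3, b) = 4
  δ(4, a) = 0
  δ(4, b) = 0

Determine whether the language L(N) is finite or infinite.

State 0 is reachable from the start and can reach an accepting state, and it lies on the cycle 0 → 2 → 1 → 0.
Traversing that cycle any number of times yields accepted strings of unbounded length, so the language is infinite.

infinite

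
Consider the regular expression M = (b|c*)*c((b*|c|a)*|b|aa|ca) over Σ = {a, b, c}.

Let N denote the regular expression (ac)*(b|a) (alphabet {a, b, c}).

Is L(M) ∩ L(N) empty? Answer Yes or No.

Converting the expression M to a DFA (subset construction, then merging equivalent states) gives the minimal DFA with states {m0, m1, m2}, start state m0, accepting states {m2} and transitions m0: a→m1, b→m0, c→m2; m1: a→m1, b→m1, c→m1; m2: a→m2, b→m2, c→m2.
Converting the expression N to a DFA (subset construction, then merging equivalent states) gives the minimal DFA with states {n0, n1, n2, n3}, start state n0, accepting states {n1, n2} and transitions n0: a→n1, b→n2, c→n3; n1: a→n3, b→n3, c→n0; n2: a→n3, b→n3, c→n3; n3: a→n3, b→n3, c→n3.
Exploring the product automaton M × N from the start pair (m0, n0), following both machines on each input symbol, reaches 8 state pairs: (m0, n0), (m1, n1), (m0, n2), (m2, n3), (m1, n3), (m1, n0), (m0, n3), (m1, n2).
M accepts in {m2} and N accepts in {n1, n2}; no reachable pair has both components accepting, so no string drives both machines to acceptance simultaneously and L(M) ∩ L(N) = ∅.
So no string is accepted by both, and the intersection is empty.

Yes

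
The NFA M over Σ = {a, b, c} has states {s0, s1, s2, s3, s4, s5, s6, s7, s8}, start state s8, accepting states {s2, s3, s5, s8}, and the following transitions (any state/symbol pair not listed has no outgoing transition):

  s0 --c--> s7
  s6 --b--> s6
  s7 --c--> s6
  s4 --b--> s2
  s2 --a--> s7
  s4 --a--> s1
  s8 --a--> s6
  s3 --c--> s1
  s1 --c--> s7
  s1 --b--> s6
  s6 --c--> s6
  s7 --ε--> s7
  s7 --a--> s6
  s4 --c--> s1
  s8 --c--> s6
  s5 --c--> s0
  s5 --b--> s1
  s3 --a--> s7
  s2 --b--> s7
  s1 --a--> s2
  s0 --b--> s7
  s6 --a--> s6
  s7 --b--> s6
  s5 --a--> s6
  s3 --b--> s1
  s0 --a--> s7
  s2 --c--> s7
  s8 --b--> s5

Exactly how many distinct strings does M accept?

The useful subgraph on states {s1, s2, s5, s8} is acyclic, so L(M) is finite; the longest accepting path visits 4 useful states, giving maximum string length 3.
Counting accepting paths from s8 by length: 1 of length 0, 1 of length 1, 1 of length 3. Total 3.

3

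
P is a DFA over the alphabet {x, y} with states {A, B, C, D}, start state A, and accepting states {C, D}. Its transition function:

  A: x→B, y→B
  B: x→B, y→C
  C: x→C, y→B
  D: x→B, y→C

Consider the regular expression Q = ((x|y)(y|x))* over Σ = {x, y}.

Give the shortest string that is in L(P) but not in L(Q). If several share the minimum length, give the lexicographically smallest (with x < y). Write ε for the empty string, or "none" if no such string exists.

xxy

The string xxy is accepted by P but not by Q.
No shorter string lies in the difference, and xxy is the lexicographically first length-3 string in L(P) \ L(Q).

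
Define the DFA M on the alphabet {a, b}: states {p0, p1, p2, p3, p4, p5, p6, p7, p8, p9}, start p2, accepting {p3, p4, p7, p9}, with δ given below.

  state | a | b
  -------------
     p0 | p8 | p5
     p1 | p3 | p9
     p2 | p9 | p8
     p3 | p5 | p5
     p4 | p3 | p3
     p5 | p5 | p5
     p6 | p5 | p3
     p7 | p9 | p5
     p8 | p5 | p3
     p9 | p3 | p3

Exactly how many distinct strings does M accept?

The useful subgraph on states {p2, p3, p8, p9} is acyclic, so L(M) is finite; the longest accepting path visits 3 useful states, giving maximum string length 2.
Counting accepting paths from p2 by length: 1 of length 1, 3 of length 2. Total 4.

4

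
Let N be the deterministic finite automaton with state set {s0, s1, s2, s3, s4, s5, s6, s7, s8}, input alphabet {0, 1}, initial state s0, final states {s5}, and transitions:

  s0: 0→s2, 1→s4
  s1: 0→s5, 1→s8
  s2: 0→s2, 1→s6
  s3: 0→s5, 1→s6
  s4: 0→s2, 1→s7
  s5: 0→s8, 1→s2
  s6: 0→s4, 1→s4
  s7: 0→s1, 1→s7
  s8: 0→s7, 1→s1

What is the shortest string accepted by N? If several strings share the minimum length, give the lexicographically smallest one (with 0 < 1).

1100

A breadth-first search from s0 reaches an accepting state first via the path s0 → s4 → s7 → s1 → s5 on input 1100.
No string of length < 4 is accepted (BFS exhausts all shorter strings without reaching an accepting state), and 1100 is the lexicographically least accepting string of length 4.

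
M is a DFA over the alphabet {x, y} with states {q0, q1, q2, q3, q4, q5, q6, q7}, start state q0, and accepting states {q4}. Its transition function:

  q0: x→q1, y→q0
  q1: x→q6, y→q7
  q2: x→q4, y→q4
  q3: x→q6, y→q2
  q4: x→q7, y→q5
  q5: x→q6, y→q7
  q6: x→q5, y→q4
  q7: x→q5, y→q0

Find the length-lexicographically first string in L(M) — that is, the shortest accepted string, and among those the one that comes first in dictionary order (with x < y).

xxy

A breadth-first search from q0 reaches an accepting state first via the path q0 → q1 → q6 → q4 on input xxy.
No string of length < 3 is accepted (BFS exhausts all shorter strings without reaching an accepting state), and xxy is the lexicographically least accepting string of length 3.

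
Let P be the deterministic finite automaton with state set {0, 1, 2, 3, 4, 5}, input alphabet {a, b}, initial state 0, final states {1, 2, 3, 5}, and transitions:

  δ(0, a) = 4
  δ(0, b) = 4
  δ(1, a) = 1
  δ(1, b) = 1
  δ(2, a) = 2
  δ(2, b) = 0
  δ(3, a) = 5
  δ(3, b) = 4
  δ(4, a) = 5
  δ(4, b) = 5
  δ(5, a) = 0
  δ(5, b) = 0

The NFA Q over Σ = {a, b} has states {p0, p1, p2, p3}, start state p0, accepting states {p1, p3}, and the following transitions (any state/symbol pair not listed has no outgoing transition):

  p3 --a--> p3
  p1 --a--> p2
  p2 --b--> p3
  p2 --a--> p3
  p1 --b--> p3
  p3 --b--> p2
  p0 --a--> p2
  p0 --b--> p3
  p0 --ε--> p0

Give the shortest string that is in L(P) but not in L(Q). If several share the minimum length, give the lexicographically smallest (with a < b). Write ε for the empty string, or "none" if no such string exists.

bb

The string bb is accepted by P but not by Q.
No shorter string lies in the difference, and bb is the lexicographically first length-2 string in L(P) \ L(Q).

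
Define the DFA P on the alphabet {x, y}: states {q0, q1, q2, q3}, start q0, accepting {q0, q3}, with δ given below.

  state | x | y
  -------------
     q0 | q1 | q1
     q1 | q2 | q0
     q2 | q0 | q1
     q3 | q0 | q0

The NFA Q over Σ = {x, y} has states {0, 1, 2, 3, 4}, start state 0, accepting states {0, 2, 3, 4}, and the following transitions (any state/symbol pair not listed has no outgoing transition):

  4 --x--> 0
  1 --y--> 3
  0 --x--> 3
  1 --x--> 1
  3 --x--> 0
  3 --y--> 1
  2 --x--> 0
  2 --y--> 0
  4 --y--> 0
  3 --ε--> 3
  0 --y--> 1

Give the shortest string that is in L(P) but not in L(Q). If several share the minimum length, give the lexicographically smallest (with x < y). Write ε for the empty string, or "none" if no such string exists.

The string xy is accepted by P but not by Q.
No shorter string lies in the difference, and xy is the lexicographically first length-2 string in L(P) \ L(Q).

xy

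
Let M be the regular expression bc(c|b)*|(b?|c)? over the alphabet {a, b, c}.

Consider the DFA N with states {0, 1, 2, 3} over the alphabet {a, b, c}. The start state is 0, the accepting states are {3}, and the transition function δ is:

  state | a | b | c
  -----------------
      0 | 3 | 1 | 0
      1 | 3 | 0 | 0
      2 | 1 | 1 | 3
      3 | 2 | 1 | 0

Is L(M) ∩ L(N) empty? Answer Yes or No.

Converting the expression M to a DFA (subset construction, then merging equivalent states) gives the minimal DFA with states {m0, m1, m2, m3, m4}, start state m0, accepting states {m0, m2, m3, m4} and transitions m0: a→m1, b→m2, c→m3; m1: a→m1, b→m1, c→m1; m2: a→m1, b→m1, c→m4; m3: a→m1, b→m1, c→m1; m4: a→m1, b→m4, c→m4.
Exploring the product automaton M × N from the start pair (m0, 0), following both machines on each input symbol, reaches 9 state pairs: (m0, 0), (m1, 3), (m2, 1), (m3, 0), (m1, 2), (m1, 1), (m1, 0), (m4, 0), (m4, 1).
M accepts in {m0, m2, m3, m4} and N accepts in {3}; no reachable pair has both components accepting, so no string drives both machines to acceptance simultaneously and L(M) ∩ L(N) = ∅.
So no string is accepted by both, and the intersection is empty.

Yes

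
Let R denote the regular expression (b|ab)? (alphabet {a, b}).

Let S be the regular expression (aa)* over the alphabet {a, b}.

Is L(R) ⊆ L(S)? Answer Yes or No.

No

The string b is in L(R) but not in L(S).
So L(R) ⊄ L(S).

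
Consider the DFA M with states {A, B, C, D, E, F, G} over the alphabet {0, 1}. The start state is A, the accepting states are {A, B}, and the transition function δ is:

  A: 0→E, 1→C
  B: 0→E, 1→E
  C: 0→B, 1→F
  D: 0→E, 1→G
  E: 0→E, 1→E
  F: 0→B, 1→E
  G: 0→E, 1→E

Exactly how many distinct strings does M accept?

3

The useful subgraph on states {A, B, C, F} is acyclic, so L(M) is finite; the longest accepting path visits 4 useful states, giving maximum string length 3.
Counting accepting paths from A by length: 1 of length 0, 1 of length 2, 1 of length 3. Total 3.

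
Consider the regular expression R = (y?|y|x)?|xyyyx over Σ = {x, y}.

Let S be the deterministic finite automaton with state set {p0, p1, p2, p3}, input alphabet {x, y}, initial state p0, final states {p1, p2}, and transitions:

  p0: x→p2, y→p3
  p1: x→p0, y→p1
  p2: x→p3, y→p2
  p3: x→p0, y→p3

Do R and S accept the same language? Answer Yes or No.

No

The empty string ε is accepted by R but rejected by S.
So L(R) ≠ L(S).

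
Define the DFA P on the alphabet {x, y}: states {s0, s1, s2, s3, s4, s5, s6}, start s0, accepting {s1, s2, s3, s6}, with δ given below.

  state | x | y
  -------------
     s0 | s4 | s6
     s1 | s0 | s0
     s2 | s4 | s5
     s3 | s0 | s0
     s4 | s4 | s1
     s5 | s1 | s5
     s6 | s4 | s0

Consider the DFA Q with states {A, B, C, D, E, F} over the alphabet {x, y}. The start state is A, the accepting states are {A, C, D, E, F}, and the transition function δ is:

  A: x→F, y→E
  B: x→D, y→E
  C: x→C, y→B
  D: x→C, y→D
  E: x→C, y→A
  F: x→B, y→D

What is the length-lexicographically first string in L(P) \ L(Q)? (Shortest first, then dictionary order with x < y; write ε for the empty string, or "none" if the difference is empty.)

The string yxy is accepted by P but not by Q.
No shorter string lies in the difference, and yxy is the lexicographically first length-3 string in L(P) \ L(Q).

yxy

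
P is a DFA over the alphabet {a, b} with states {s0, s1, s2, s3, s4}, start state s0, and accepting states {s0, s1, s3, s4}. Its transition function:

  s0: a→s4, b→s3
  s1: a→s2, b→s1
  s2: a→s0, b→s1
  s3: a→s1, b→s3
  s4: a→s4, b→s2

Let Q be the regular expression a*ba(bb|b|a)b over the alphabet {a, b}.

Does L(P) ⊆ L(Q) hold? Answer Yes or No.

No

The empty string ε is in L(P) but not in L(Q).
So L(P) ⊄ L(Q).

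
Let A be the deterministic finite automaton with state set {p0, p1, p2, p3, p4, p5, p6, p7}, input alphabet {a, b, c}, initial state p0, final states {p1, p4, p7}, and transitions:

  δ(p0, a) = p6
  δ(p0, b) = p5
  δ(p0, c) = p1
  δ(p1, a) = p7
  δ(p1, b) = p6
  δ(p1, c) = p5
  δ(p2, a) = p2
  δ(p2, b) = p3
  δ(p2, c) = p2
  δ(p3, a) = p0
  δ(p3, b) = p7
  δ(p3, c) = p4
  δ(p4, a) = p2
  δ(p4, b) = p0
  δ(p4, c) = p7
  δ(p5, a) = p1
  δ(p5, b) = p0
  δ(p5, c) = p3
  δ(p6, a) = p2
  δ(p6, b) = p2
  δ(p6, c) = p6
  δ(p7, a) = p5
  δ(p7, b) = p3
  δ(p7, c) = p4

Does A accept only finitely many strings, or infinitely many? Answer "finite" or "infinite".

infinite

State p0 is reachable from the start and can reach an accepting state, and it lies on the cycle p0 → p1 → p5 → p0.
Traversing that cycle any number of times yields accepted strings of unbounded length, so the language is infinite.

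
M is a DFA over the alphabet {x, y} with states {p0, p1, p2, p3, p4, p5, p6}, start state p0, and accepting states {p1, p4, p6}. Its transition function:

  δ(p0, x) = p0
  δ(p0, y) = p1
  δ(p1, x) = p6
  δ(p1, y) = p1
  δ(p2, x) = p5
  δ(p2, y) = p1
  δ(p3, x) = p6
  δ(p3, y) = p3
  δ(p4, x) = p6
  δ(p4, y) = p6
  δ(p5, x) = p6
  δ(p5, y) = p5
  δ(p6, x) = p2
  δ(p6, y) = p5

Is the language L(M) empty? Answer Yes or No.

The string y is accepted: the run p0 → p1 ends in the accepting state p1.
Since at least one string is accepted, L(M) is not empty.

No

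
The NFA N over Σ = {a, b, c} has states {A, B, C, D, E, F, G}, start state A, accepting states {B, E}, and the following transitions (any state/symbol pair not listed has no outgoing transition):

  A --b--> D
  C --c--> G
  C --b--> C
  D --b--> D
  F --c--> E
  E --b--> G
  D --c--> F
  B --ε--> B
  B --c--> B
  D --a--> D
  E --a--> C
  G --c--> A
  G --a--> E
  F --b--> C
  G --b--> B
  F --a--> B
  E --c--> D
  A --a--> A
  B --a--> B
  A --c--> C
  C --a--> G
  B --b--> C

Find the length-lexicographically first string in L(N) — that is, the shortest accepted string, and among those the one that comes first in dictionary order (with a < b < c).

A breadth-first search from A reaches an accepting state first via the path A → D → F → B on input bca.
No string of length < 3 is accepted (BFS exhausts all shorter strings without reaching an accepting state), and bca is the lexicographically least accepting string of length 3.

bca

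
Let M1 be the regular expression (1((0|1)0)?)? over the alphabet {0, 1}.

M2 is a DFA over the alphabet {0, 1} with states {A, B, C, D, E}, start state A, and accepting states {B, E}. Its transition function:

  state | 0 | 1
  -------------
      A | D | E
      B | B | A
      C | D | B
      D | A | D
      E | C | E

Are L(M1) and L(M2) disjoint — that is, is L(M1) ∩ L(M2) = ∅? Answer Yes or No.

No

The string 1 is accepted by both M1 and M2.
Hence L(M1) ∩ L(M2) ≠ ∅.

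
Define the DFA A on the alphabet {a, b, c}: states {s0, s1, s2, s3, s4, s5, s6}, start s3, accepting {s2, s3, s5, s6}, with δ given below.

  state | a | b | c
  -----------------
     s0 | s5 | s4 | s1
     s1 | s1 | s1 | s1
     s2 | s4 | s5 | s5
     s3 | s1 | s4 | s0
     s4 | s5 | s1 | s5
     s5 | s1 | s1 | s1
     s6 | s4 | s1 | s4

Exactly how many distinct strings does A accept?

The useful subgraph on states {s0, s3, s4, s5} is acyclic, so L(A) is finite; the longest accepting path visits 4 useful states, giving maximum string length 3.
Counting accepting paths from s3 by length: 1 of length 0, 3 of length 2, 2 of length 3. Total 6.

6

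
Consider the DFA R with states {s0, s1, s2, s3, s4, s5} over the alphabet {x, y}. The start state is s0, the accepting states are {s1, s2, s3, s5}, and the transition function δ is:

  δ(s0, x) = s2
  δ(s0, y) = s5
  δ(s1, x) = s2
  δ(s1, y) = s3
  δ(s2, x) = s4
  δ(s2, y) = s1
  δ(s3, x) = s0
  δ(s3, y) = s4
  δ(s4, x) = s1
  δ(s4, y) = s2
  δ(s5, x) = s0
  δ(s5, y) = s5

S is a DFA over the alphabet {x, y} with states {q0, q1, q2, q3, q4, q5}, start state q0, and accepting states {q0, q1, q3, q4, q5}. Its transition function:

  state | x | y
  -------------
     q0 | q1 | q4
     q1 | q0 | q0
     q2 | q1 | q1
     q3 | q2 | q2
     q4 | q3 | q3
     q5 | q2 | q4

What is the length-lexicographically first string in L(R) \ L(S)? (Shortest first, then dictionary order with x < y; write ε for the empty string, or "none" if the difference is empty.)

The string yxx is accepted by R but not by S.
No shorter string lies in the difference, and yxx is the lexicographically first length-3 string in L(R) \ L(S).

yxx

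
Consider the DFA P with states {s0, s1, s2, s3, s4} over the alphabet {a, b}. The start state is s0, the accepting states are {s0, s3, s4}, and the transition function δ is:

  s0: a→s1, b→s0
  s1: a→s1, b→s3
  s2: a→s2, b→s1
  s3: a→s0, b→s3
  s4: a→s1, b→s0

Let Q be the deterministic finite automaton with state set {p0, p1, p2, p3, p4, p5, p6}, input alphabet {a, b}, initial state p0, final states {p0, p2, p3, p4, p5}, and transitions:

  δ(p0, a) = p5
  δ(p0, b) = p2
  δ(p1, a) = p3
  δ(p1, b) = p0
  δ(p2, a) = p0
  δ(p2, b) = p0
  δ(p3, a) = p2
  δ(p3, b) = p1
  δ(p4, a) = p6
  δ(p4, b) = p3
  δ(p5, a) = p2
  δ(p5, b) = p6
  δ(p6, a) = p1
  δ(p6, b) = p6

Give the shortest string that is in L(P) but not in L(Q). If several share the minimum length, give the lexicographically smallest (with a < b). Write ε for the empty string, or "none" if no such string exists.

ab

The string ab is accepted by P but not by Q.
No shorter string lies in the difference, and ab is the lexicographically first length-2 string in L(P) \ L(Q).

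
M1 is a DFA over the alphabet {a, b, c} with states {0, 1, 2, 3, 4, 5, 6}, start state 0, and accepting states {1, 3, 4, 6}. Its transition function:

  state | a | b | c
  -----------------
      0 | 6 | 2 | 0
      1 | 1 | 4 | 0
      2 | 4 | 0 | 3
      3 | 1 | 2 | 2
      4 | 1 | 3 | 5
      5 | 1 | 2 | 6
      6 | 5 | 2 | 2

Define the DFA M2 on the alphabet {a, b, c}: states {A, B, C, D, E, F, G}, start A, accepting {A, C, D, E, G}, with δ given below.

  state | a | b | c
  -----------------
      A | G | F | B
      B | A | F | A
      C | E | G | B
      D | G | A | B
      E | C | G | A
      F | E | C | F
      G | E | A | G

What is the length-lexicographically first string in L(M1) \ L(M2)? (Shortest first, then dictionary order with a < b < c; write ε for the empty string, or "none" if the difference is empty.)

bc

The string bc is accepted by M1 but not by M2.
No shorter string lies in the difference, and bc is the lexicographically first length-2 string in L(M1) \ L(M2).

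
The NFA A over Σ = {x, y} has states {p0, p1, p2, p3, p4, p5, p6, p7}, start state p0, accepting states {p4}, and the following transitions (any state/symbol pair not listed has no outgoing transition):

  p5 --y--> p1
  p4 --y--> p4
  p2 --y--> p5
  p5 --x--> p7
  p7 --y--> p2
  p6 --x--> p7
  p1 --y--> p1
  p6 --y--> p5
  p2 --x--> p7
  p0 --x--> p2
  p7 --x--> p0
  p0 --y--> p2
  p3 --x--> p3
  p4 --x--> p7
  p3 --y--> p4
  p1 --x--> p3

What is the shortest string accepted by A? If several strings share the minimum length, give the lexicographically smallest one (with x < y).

xyyxy

A breadth-first search from p0 reaches an accepting state first via the path p0 → p2 → p5 → p1 → p3 → p4 on input xyyxy.
No string of length < 5 is accepted (BFS exhausts all shorter strings without reaching an accepting state), and xyyxy is the lexicographically least accepting string of length 5.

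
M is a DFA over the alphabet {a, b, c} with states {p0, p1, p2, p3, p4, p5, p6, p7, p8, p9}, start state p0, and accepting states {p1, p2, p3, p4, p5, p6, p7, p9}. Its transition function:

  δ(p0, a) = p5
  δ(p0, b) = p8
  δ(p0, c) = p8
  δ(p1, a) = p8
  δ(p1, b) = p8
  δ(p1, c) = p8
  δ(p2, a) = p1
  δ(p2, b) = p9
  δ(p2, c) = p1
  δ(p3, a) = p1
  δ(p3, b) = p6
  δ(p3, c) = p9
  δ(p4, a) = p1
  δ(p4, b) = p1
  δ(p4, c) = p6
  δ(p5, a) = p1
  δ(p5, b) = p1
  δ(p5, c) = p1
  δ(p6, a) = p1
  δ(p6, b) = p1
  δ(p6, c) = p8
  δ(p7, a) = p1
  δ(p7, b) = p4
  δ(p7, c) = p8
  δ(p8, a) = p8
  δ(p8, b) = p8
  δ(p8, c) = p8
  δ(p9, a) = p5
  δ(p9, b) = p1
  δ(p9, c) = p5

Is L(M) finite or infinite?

The useful states (reachable from p0 and able to reach an accepting state) are {p0, p1, p5}.
Restricted to these states the transition graph has no cycle, so every accepting path has bounded length and L is finite.

finite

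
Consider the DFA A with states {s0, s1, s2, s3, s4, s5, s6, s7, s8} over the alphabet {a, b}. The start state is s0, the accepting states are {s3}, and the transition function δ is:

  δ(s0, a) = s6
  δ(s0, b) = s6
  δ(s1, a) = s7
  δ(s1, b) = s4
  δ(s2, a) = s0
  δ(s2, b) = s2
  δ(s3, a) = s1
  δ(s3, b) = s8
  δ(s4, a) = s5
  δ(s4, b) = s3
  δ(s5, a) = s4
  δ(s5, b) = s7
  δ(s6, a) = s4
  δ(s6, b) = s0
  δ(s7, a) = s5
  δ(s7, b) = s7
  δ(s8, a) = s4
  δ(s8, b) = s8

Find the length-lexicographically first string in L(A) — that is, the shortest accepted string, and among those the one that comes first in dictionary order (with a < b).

aab

A breadth-first search from s0 reaches an accepting state first via the path s0 → s6 → s4 → s3 on input aab.
No string of length < 3 is accepted (BFS exhausts all shorter strings without reaching an accepting state), and aab is the lexicographically least accepting string of length 3.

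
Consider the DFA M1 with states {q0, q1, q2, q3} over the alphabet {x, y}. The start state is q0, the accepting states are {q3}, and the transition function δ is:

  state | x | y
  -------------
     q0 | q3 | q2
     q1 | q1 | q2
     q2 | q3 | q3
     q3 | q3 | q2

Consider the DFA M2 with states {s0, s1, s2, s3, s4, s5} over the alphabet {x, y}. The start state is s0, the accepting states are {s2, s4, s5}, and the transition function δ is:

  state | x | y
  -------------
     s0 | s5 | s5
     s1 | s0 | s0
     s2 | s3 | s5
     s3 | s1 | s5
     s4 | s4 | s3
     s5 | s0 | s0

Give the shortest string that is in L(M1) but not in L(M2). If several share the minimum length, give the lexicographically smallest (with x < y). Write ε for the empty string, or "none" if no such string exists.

The string xx is accepted by M1 but not by M2.
No shorter string lies in the difference, and xx is the lexicographically first length-2 string in L(M1) \ L(M2).

xx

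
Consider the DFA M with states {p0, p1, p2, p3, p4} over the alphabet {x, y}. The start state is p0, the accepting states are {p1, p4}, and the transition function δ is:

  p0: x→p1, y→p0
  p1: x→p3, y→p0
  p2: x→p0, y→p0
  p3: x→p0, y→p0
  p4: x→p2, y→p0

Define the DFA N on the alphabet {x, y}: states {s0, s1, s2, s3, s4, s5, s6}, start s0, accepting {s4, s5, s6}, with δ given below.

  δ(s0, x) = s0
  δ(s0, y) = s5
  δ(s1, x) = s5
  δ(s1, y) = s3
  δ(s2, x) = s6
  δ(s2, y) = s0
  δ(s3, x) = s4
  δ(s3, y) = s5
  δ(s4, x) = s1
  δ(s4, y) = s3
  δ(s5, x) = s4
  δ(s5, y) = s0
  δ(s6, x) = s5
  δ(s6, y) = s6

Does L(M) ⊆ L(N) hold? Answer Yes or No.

No

The string x is in L(M) but not in L(N).
So L(M) ⊄ L(N).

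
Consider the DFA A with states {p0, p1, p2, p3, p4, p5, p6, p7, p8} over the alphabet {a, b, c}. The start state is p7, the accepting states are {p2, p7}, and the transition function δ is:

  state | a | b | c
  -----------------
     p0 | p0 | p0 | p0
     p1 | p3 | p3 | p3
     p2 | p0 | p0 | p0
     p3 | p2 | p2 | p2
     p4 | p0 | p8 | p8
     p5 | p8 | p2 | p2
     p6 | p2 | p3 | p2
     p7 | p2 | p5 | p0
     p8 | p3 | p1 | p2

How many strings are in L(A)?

17

The useful subgraph on states {p1, p2, p3, p5, p7, p8} is acyclic, so L(A) is finite; the longest accepting path visits 6 useful states, giving maximum string length 5.
Counting accepting paths from p7 by length: 1 of length 0, 1 of length 1, 2 of length 2, 1 of length 3, 3 of length 4, 9 of length 5. Total 17.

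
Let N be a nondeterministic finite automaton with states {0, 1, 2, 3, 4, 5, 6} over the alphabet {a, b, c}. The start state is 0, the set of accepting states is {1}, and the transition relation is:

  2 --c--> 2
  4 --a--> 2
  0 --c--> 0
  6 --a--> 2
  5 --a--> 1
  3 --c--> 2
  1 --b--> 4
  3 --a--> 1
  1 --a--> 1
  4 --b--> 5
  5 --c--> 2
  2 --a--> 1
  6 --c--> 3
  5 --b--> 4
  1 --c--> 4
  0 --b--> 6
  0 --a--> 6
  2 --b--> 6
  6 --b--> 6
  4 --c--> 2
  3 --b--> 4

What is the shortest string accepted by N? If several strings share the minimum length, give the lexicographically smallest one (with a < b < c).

A breadth-first search from 0 reaches an accepting state first via the path 0 → 6 → 2 → 1 on input aaa.
No string of length < 3 is accepted (BFS exhausts all shorter strings without reaching an accepting state), and aaa is the lexicographically least accepting string of length 3.

aaa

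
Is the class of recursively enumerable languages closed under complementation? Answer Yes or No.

No

If both L and its complement were r.e., running the two recognisers in parallel would decide L, so L would be recursive; but there are r.e. languages that are not recursive (e.g. the halting problem), and their complements are therefore not r.e.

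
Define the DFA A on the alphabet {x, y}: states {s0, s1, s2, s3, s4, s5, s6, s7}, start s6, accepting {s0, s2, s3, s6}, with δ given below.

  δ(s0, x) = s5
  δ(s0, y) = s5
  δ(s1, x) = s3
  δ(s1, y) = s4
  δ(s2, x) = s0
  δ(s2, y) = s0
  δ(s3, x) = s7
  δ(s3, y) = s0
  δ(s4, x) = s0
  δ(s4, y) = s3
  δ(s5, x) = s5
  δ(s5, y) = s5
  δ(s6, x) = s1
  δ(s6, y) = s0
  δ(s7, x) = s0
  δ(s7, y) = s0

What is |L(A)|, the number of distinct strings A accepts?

The useful subgraph on states {s0, s1, s3, s4, s6, s7} is acyclic, so L(A) is finite; the longest accepting path visits 6 useful states, giving maximum string length 5.
Counting accepting paths from s6 by length: 1 of length 0, 1 of length 1, 1 of length 2, 3 of length 3, 3 of length 4, 2 of length 5. Total 11.

11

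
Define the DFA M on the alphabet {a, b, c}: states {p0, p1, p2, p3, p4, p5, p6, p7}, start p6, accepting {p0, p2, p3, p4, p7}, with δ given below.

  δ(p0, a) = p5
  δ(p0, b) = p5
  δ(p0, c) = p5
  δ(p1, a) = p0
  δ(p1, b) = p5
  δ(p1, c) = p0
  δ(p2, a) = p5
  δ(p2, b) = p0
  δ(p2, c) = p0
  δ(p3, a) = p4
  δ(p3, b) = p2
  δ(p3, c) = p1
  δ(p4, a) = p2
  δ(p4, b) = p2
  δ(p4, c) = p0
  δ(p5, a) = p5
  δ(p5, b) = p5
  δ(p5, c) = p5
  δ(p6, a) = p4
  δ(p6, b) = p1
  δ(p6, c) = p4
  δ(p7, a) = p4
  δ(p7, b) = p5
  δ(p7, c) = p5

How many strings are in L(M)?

18

The useful subgraph on states {p0, p1, p2, p4, p6} is acyclic, so L(M) is finite; the longest accepting path visits 4 useful states, giving maximum string length 3.
Counting accepting paths from p6 by length: 2 of length 1, 8 of length 2, 8 of length 3. Total 18.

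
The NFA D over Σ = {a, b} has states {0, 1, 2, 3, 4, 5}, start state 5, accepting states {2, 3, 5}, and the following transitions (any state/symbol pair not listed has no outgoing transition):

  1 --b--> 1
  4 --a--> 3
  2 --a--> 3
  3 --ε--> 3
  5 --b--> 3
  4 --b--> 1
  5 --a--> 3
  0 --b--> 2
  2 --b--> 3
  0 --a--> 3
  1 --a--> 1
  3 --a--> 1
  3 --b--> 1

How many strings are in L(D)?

The useful subgraph on states {3, 5} is acyclic, so L(D) is finite; the longest accepting path visits 2 useful states, giving maximum string length 1.
Counting accepting paths from 5 by length: 1 of length 0, 2 of length 1. Total 3.

3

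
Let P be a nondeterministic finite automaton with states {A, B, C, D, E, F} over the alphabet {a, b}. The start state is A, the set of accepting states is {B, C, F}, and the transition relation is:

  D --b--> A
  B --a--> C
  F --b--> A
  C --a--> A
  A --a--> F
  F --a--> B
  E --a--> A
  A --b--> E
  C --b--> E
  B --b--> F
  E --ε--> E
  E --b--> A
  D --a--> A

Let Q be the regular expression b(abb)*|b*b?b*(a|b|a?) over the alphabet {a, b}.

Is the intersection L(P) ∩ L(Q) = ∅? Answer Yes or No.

The string a is accepted by both P and Q.
Hence L(P) ∩ L(Q) ≠ ∅.

No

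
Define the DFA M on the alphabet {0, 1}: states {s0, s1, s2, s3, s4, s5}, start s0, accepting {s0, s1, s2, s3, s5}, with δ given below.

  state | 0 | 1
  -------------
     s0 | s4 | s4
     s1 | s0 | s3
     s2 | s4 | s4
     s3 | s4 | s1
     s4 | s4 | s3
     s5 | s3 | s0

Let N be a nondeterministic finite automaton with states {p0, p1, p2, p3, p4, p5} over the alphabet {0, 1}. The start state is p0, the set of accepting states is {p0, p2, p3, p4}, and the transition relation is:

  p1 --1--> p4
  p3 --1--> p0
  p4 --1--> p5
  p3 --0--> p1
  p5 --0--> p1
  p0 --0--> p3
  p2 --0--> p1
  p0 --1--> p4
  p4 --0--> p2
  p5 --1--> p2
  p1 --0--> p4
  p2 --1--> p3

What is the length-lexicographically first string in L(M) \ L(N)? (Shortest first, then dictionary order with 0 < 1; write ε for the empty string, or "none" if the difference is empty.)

The string 11 is accepted by M but not by N.
No shorter string lies in the difference, and 11 is the lexicographically first length-2 string in L(M) \ L(N).

11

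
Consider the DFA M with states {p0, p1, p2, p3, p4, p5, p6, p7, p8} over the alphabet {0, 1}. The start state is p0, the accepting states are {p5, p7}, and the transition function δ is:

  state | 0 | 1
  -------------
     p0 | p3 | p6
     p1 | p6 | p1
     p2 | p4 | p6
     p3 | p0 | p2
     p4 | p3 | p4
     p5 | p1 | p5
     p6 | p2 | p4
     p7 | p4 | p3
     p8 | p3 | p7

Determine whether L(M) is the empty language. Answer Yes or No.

Yes

The states reachable from the start state are {p0, p2, p3, p4, p6}.
None of the accepting states {p5, p7} is reachable, so no string is accepted and L(M) = ∅.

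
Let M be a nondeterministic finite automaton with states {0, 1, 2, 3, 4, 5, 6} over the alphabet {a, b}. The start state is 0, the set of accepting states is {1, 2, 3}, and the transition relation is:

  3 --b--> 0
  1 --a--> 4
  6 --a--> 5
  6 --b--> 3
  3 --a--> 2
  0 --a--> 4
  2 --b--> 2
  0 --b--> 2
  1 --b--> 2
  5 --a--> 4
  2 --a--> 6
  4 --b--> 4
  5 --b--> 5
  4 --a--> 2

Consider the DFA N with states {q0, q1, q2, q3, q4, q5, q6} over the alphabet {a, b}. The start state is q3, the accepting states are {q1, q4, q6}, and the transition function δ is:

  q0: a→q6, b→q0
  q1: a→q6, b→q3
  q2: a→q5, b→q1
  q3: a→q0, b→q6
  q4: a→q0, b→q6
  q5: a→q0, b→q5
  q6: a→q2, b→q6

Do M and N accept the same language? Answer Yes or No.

Exploring the product automaton M × N from the start pair (0, q3), following both machines on each input symbol, reaches 6 state pairs: (0, q3), (4, q0), (2, q6), (6, q2), (5, q5), (3, q1).
M accepts in {1, 2, 3} and N accepts in {q1, q4, q6}. In every reachable pair the two components are either both accepting — (2, q6), (3, q1) — or both non-accepting, so no string is accepted by exactly one of the machines: L(M) \ L(N) and L(N) \ L(M) are both empty.
Hence every string is accepted by M iff it is accepted by N, and the two languages coincide.

Yes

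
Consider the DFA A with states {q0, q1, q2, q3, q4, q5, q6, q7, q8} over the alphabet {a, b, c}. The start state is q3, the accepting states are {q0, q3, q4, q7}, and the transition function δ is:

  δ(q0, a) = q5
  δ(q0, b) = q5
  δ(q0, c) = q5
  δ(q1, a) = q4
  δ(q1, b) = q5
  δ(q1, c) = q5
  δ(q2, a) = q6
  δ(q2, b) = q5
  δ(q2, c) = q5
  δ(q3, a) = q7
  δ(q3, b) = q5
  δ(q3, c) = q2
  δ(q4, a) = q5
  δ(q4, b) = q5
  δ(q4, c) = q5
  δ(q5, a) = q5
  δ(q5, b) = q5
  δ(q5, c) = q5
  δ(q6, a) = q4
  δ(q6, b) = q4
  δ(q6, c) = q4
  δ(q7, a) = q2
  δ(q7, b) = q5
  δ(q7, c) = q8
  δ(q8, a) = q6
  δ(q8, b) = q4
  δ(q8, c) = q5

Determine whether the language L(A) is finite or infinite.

finite

The useful states (reachable from q3 and able to reach an accepting state) are {q2, q3, q4, q6, q7, q8}.
Restricted to these states the transition graph has no cycle, so every accepting path has bounded length and L is finite.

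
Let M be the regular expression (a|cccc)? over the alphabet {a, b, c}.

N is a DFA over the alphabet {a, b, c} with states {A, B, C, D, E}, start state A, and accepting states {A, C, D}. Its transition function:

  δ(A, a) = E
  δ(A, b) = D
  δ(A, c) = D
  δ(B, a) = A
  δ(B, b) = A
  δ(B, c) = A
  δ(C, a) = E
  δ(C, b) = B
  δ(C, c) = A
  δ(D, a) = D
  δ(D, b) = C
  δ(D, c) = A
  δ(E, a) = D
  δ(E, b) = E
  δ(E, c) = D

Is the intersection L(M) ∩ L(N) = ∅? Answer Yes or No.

No

The empty string ε is accepted by both M and N.
Hence L(M) ∩ L(N) ≠ ∅.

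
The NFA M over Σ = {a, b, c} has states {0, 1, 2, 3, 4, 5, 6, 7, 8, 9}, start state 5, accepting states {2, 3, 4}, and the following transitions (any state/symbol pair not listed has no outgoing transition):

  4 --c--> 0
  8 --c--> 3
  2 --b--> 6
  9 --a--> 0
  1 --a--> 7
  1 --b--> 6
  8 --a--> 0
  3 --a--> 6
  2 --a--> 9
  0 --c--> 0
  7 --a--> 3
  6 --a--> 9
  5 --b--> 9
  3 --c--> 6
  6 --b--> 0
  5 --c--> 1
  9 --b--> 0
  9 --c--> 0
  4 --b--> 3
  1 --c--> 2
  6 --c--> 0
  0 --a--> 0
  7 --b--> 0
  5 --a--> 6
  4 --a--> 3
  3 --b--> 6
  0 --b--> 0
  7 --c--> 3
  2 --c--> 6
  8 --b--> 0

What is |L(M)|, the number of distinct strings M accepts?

3

The useful subgraph on states {1, 2, 3, 5, 7} is acyclic, so L(M) is finite; the longest accepting path visits 4 useful states, giving maximum string length 3.
Counting accepting paths from 5 by length: 1 of length 2, 2 of length 3. Total 3.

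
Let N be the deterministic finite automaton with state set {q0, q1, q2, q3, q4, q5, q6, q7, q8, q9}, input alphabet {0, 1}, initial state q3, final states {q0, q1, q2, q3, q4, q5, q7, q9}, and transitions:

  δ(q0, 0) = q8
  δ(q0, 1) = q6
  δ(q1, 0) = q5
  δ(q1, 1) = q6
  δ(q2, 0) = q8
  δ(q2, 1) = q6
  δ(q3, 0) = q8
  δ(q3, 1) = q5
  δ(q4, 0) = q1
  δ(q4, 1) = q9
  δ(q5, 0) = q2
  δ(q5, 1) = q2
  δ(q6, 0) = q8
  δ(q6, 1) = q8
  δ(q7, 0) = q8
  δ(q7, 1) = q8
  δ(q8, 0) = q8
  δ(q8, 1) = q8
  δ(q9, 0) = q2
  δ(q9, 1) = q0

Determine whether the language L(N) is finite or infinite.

The useful states (reachable from q3 and able to reach an accepting state) are {q2, q3, q5}.
Restricted to these states the transition graph has no cycle, so every accepting path has bounded length and L is finite.

finite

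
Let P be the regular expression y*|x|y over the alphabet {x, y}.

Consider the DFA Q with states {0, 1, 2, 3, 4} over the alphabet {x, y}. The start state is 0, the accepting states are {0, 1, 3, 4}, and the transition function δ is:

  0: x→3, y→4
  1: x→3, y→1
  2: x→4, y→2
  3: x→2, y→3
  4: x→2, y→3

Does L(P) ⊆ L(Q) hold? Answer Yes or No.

Converting the expression P to a DFA (subset construction, then merging equivalent states) gives the minimal DFA with states {p0, p1, p2, p3}, start state p0, accepting states {p0, p1, p2} and transitions p0: x→p1, y→p2; p1: x→p3, y→p3; p2: x→p3, y→p2; p3: x→p3, y→p3.
Exploring the product automaton P × Q from the start pair (p0, 0), following both machines on each input symbol, reaches 7 state pairs: (p0, 0), (p1, 3), (p2, 4), (p3, 2), (p3, 3), (p2, 3), (p3, 4).
P accepts in {p0, p1, p2} and Q accepts in {0, 1, 3, 4}. The reachable pairs whose P-component is accepting are (p0, 0), (p1, 3), (p2, 4), (p2, 3); in each of them the Q-component is accepting too, so the product for L(P) \ L(Q) (P-component accepting, Q-component rejecting) has no reachable accepting pair and the difference is empty.
Hence every string in L(P) is also in L(Q).

Yes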